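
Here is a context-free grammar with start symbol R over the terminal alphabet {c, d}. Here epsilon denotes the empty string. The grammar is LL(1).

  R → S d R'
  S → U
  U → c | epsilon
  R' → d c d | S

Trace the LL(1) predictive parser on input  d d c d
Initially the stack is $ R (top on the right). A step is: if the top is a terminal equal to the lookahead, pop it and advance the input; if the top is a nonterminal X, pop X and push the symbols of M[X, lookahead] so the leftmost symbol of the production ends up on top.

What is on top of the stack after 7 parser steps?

step 1: stack=$ R  input=d d c d $  — expand R → S d R'
step 2: stack=$ R' d S  input=d d c d $  — expand S → U
step 3: stack=$ R' d U  input=d d c d $  — expand U → epsilon
step 4: stack=$ R' d  input=d d c d $  — match d
step 5: stack=$ R'  input=d c d $  — expand R' → d c d
step 6: stack=$ d c d  input=d c d $  — match d
step 7: stack=$ d c  input=c d $  — match c
Stack after step 7: $ d (top = d).

d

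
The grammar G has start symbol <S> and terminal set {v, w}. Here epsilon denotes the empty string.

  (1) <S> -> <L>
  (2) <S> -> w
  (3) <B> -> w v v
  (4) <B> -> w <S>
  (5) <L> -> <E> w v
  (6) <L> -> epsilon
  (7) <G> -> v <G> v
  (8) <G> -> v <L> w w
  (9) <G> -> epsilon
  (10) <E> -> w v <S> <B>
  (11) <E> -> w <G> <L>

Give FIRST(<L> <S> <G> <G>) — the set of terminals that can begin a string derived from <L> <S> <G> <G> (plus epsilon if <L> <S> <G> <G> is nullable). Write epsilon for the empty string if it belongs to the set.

{epsilon, v, w}

FIRST(<B>) = {w}
FIRST(<G>) = {epsilon, v}
FIRST(<E>) = {w}
FIRST(<L>) = {epsilon, w}  (via <E> w v)
FIRST(<S>) = {epsilon, w}  (via <L>)
FIRST(<L> <S> <G> <G>): take FIRST of each symbol in turn, carrying on past any symbol whose FIRST contains epsilon; result {epsilon, v, w}.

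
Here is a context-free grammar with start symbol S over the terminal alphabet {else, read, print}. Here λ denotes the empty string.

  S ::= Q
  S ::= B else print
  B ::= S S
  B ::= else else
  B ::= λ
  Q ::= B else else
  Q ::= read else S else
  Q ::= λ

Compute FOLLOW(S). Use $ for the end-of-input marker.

{$, else, read}

FIRST(S) = {λ, else, read}  (via Q, B else print)
FIRST(B) = {λ, else, read}  (via S S)
FIRST(Q) = {λ, else, read}  (via B else else)
FOLLOW(S) includes $ since S is the start symbol.
FOLLOW(B): in S::=B else print, B is followed by else print with FIRST {else}; in Q::=B else else, B is followed by else else with FIRST {else}. Thus FOLLOW(B) = {else}.
FOLLOW(S): in B::=S S (occurrence 1), S is followed by S with FIRST {λ, else, read}; in B::=S S (occurrence 1), the suffix after S is nullable, so FOLLOW(S) ⊇ FOLLOW(B) = {else}; in B::=S S (occurrence 2), the suffix after S is empty, so FOLLOW(S) ⊇ FOLLOW(B) = {else}; in Q::=read else S else, S is followed by else with FIRST {else}. Thus FOLLOW(S) = {$, else, read}.
FOLLOW(Q): in S::=Q, the suffix after Q is empty, so FOLLOW(Q) ⊇ FOLLOW(S) = {$, else, read}. Thus FOLLOW(Q) = {$, else, read}.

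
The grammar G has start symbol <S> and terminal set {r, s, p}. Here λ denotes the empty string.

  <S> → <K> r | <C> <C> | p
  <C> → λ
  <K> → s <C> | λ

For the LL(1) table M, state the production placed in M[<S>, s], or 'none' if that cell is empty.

<S> → <K> r

FIRST(<C>) = {λ}
FIRST(<K>) = {λ, s}
FIRST(<S>) = {λ, p, r, s}  (via <K> r, <C> <C>)
FOLLOW(<S>) includes $ since <S> is the start symbol.
FOLLOW(<S>): <S> appears on no right-hand side. Thus FOLLOW(<S>) = {$}.
For <S> → <K> r: FIRST(<K> r) = {r, s}, so it goes in M[<S>, t] for t ∈ {r, s}.
For <S> → <C> <C>: FIRST(<C> <C>) = {λ}, so it goes in M[<S>, t] for t ∈ {}; since λ ∈ FIRST, also for every t ∈ FOLLOW(<S>) = {$}.
For <S> → p: FIRST(p) = {p}, so it goes in M[<S>, t] for t ∈ {p}.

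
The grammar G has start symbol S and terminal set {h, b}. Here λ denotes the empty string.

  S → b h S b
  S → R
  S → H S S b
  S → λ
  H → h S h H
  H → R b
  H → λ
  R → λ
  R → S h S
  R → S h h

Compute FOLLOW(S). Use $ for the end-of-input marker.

{$, b, h}

FIRST(S) = {λ, b, h}  (via R, H S S b)
FIRST(R) = {λ, b, h}  (via S h S, S h h)
FIRST(H) = {λ, b, h}  (via R b)
FOLLOW(S) includes $ since S is the start symbol.
FOLLOW(H): in S→H S S b, H is followed by S S b with FIRST {b, h}; in H→h S h H, the suffix after H is empty (adds nothing new). Thus FOLLOW(H) = {b, h}.
FOLLOW(S): in S→b h S b, S is followed by b with FIRST {b}; in S→H S S b (occurrence 1), S is followed by S b with FIRST {b, h}; in S→H S S b (occurrence 2), S is followed by b with FIRST {b}; in H→h S h H, S is followed by h H with FIRST {h}; in R→S h S (occurrence 1), S is followed by h S with FIRST {h}; in R→S h S (occurrence 2), the suffix after S is empty, so FOLLOW(S) ⊇ FOLLOW(R) = {$, b, h}; in R→S h h, S is followed by h h with FIRST {h}. Thus FOLLOW(S) = {$, b, h}.
FOLLOW(R): in S→R, the suffix after R is empty, so FOLLOW(R) ⊇ FOLLOW(S) = {$, b, h}; in H→R b, R is followed by b with FIRST {b}. Thus FOLLOW(R) = {$, b, h}.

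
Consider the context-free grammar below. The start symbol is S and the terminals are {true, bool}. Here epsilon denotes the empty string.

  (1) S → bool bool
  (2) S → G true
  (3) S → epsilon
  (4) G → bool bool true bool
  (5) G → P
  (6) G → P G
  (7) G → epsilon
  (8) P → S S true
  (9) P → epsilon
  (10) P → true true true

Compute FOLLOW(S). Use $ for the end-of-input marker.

FIRST(S): from S→bool bool we get {bool}; from S→G true we get {bool, true}; from S→epsilon we get {epsilon}. So FIRST(S) = {epsilon, bool, true}.
FIRST(P): from P→S S true we get {bool, true}; from P→epsilon we get {epsilon}; from P→true true true we get {true}. So FIRST(P) = {epsilon, bool, true}.
FIRST(G): from G→bool bool true bool we get {bool}; from G→P we get {epsilon, bool, true}; from G→P G we get {epsilon, bool, true}; from G→epsilon we get {epsilon}. So FIRST(G) = {epsilon, bool, true}.
FOLLOW(S) includes $ since S is the start symbol.
FOLLOW(S): in P→S S true (occurrence 1), S is followed by S true with FIRST {bool, true}; in P→S S true (occurrence 2), S is followed by true with FIRST {true}. Thus FOLLOW(S) = {$, bool, true}.
FOLLOW(G): in S→G true, G is followed by true with FIRST {true}; in G→P G, the suffix after G is empty (adds nothing new). Thus FOLLOW(G) = {true}.
FOLLOW(P): in G→P, the suffix after P is empty, so FOLLOW(P) ⊇ FOLLOW(G) = {true}; in G→P G, P is followed by G with FIRST {epsilon, bool, true}; in G→P G, the suffix after P is nullable, so FOLLOW(P) ⊇ FOLLOW(G) = {true}. Thus FOLLOW(P) = {bool, true}.

{$, bool, true}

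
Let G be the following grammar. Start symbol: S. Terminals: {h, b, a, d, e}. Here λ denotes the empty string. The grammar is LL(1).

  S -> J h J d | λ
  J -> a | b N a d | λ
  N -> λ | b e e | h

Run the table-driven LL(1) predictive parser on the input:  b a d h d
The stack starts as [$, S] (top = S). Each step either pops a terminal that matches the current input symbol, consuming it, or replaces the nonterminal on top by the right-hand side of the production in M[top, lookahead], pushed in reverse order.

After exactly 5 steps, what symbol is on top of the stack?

     Stack            Input        Action
  1  $ S              b a d h d $  expand S -> J h J d
  2  $ d J h J        b a d h d $  expand J -> b N a d
  3  $ d J h d a N b  b a d h d $  match b
  4  $ d J h d a N    a d h d $    expand N -> λ
  5  $ d J h d a      a d h d $    match a
Stack after step 5: $ d J h d (top = d).

d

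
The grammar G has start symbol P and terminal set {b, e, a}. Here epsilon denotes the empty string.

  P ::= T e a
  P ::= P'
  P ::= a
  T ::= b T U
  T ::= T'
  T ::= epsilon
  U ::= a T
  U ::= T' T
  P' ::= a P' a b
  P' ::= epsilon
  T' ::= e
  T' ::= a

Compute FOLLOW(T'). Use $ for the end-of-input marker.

{a, b, e}

FIRST(P') = {epsilon, a}
FIRST(T') = {a, e}
FIRST(T) = {epsilon, a, b, e}  (via T')
FIRST(U) = {a, e}  (via T' T)
FIRST(P) = {epsilon, a, b, e}  (via T e a, P')
FOLLOW(P) includes $ since P is the start symbol.
FOLLOW(P): P appears on no right-hand side. Thus FOLLOW(P) = {$}.
FOLLOW(P'): in P::=P', the suffix after P' is empty, so FOLLOW(P') ⊇ FOLLOW(P) = {$}; in P'::=a P' a b, P' is followed by a b with FIRST {a}. Thus FOLLOW(P') = {$, a}.
FOLLOW(T): in P::=T e a, T is followed by e a with FIRST {e}; in T::=b T U, T is followed by U with FIRST {a, e}; in U::=a T, the suffix after T is empty, so FOLLOW(T) ⊇ FOLLOW(U) = {a, e}; in U::=T' T, the suffix after T is empty, so FOLLOW(T) ⊇ FOLLOW(U) = {a, e}. Thus FOLLOW(T) = {a, e}.
FOLLOW(U): in T::=b T U, the suffix after U is empty, so FOLLOW(U) ⊇ FOLLOW(T) = {a, e}. Thus FOLLOW(U) = {a, e}.
FOLLOW(T'): in T::=T', the suffix after T' is empty, so FOLLOW(T') ⊇ FOLLOW(T) = {a, e}; in U::=T' T, T' is followed by T with FIRST {epsilon, a, b, e}; in U::=T' T, the suffix after T' is nullable, so FOLLOW(T') ⊇ FOLLOW(U) = {a, e}. Thus FOLLOW(T') = {a, b, e}.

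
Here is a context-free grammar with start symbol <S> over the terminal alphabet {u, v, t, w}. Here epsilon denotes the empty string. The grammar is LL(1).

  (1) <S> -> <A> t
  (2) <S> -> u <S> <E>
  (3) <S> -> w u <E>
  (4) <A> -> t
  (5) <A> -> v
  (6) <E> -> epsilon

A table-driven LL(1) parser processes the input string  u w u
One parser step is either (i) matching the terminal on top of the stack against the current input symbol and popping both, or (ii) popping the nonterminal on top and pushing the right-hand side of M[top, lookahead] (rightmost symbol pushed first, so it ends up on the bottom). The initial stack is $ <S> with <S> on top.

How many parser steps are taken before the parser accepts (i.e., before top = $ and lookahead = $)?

7

step 1: stack=$ <S>  input=u w u $  — expand <S> -> u <S> <E>
step 2: stack=$ <E> <S> u  input=u w u $  — match u
step 3: stack=$ <E> <S>  input=w u $  — expand <S> -> w u <E>
step 4: stack=$ <E> <E> u w  input=w u $  — match w
step 5: stack=$ <E> <E> u  input=u $  — match u
step 6: stack=$ <E> <E>  input=$  — expand <E> -> epsilon
step 7: stack=$ <E>  input=$  — expand <E> -> epsilon
Accept reached after 7 steps.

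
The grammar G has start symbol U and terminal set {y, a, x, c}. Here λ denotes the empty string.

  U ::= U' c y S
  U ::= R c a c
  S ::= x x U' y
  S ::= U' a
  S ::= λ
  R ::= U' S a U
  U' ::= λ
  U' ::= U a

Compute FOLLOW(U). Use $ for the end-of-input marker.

{$, a, c}

FIRST(U) = {a, c, x}  (via U' c y S, R c a c)
FIRST(U') = {λ, a, c, x}  (via U a)
FIRST(S) = {λ, a, c, x}  (via U' a)
FIRST(R) = {a, c, x}  (via U' S a U)
FOLLOW(U) includes $ since U is the start symbol.
FOLLOW(R): in U::=R c a c, R is followed by c a c with FIRST {c}. Thus FOLLOW(R) = {c}.
FOLLOW(U): in R::=U' S a U, the suffix after U is empty, so FOLLOW(U) ⊇ FOLLOW(R) = {c}; in U'::=U a, U is followed by a with FIRST {a}. Thus FOLLOW(U) = {$, a, c}.
FOLLOW(S): in U::=U' c y S, the suffix after S is empty, so FOLLOW(S) ⊇ FOLLOW(U) = {$, a, c}; in R::=U' S a U, S is followed by a U with FIRST {a}. Thus FOLLOW(S) = {$, a, c}.
FOLLOW(U'): in U::=U' c y S, U' is followed by c y S with FIRST {c}; in S::=x x U' y, U' is followed by y with FIRST {y}; in S::=U' a, U' is followed by a with FIRST {a}; in R::=U' S a U, U' is followed by S a U with FIRST {a, c, x}. Thus FOLLOW(U') = {a, c, x, y}.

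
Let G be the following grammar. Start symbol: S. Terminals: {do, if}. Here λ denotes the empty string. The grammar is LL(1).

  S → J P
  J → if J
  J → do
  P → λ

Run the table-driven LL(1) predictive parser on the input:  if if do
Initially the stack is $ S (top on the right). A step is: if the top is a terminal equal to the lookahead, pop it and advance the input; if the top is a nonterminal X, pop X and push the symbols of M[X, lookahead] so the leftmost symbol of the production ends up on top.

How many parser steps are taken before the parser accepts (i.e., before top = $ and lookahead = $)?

8

step 1: stack=$ S  input=if if do $  — expand S → J P
step 2: stack=$ P J  input=if if do $  — expand J → if J
step 3: stack=$ P J if  input=if if do $  — match if
step 4: stack=$ P J  input=if do $  — expand J → if J
step 5: stack=$ P J if  input=if do $  — match if
step 6: stack=$ P J  input=do $  — expand J → do
step 7: stack=$ P do  input=do $  — match do
step 8: stack=$ P  input=$  — expand P → λ
Accept reached after 8 steps.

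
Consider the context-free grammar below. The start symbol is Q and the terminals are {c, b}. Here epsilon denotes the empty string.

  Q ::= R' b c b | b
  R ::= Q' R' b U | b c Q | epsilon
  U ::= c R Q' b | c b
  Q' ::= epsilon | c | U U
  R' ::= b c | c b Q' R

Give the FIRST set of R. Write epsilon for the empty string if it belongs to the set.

FIRST(U) = {c}
FIRST(R') = {b, c}
FIRST(Q) = {b, c}  (via R' b c b)
FIRST(Q') = {epsilon, c}  (via U U)
FIRST(R) = {epsilon, b, c}  (via Q' R' b U)

{epsilon, b, c}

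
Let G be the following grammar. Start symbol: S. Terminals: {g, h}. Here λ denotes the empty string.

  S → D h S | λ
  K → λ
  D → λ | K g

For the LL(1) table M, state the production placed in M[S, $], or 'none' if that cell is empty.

S → λ

FIRST(K) = {λ}
FIRST(D) = {λ, g}  (via K g)
FIRST(S) = {λ, g, h}  (via D h S)
FOLLOW(S) includes $ since S is the start symbol.
FOLLOW(S): in S→D h S, the suffix after S is empty (adds nothing new). Thus FOLLOW(S) = {$}.
For S → D h S: FIRST(D h S) = {g, h}, so it goes in M[S, t] for t ∈ {g, h}.
For S → λ: FIRST(λ) = {λ}, so it goes in M[S, t] for t ∈ {}; since λ ∈ FIRST, also for every t ∈ FOLLOW(S) = {$}.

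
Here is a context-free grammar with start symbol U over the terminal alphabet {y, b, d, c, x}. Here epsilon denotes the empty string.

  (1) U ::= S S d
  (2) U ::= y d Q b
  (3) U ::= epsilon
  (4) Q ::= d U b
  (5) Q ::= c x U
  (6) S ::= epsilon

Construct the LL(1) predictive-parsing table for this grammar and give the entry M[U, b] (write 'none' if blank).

U ::= epsilon

FIRST(Q): from Q::=d U b we get {d}; from Q::=c x U we get {c}. So FIRST(Q) = {c, d}.
FIRST(S): from S::=epsilon we get {epsilon}. So FIRST(S) = {epsilon}.
FIRST(U): from U::=S S d we get {d}; from U::=y d Q b we get {y}; from U::=epsilon we get {epsilon}. So FIRST(U) = {epsilon, d, y}.
FOLLOW(U) includes $ since U is the start symbol.
FOLLOW(Q): in U::=y d Q b, Q is followed by b with FIRST {b}. Thus FOLLOW(Q) = {b}.
FOLLOW(U): in Q::=d U b, U is followed by b with FIRST {b}; in Q::=c x U, the suffix after U is empty, so FOLLOW(U) ⊇ FOLLOW(Q) = {b}. Thus FOLLOW(U) = {$, b}.
For U ::= S S d: FIRST(S S d) = {d}, so it goes in M[U, t] for t ∈ {d}.
For U ::= y d Q b: FIRST(y d Q b) = {y}, so it goes in M[U, t] for t ∈ {y}.
For U ::= epsilon: FIRST(epsilon) = {epsilon}, so it goes in M[U, t] for t ∈ {}; since epsilon ∈ FIRST, also for every t ∈ FOLLOW(U) = {$, b}.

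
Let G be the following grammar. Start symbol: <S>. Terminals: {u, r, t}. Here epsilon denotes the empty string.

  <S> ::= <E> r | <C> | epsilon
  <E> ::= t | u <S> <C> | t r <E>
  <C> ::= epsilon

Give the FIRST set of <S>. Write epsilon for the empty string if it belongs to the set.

{epsilon, t, u}

FIRST(<E>): from <E>::=t we get {t}; from <E>::=u <S> <C> we get {u}; from <E>::=t r <E> we get {t}. So FIRST(<E>) = {t, u}.
FIRST(<C>): from <C>::=epsilon we get {epsilon}. So FIRST(<C>) = {epsilon}.
FIRST(<S>): from <S>::=<E> r we get {t, u}; from <S>::=<C> we get {epsilon}; from <S>::=epsilon we get {epsilon}. So FIRST(<S>) = {epsilon, t, u}.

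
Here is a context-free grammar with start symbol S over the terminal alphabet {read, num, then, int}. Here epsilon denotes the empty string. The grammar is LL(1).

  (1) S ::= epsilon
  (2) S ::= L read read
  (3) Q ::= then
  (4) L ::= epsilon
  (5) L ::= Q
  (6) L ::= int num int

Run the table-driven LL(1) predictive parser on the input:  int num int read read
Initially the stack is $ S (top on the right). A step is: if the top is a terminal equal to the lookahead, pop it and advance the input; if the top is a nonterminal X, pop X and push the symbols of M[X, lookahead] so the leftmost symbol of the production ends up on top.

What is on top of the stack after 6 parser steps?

     Stack                    Input                    Action
  1  $ S                      int num int read read $  expand S ::= L read read
  2  $ read read L            int num int read read $  expand L ::= int num int
  3  $ read read int num int  int num int read read $  match int
  4  $ read read int num      num int read read $      match num
  5  $ read read int          int read read $          match int
  6  $ read read              read read $              match read
Stack after step 6: $ read (top = read).

read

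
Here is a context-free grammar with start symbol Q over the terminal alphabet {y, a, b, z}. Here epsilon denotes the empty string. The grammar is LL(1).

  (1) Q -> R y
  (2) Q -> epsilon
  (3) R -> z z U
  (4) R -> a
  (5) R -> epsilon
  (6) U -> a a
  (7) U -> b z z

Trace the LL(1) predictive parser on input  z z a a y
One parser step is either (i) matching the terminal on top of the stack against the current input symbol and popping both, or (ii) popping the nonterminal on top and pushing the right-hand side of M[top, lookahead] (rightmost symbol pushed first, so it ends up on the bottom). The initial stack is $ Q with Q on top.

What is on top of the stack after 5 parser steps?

a

step 1: stack=$ Q  input=z z a a y $  — expand Q -> R y
step 2: stack=$ y R  input=z z a a y $  — expand R -> z z U
step 3: stack=$ y U z z  input=z z a a y $  — match z
step 4: stack=$ y U z  input=z a a y $  — match z
step 5: stack=$ y U  input=a a y $  — expand U -> a a
Stack after step 5: $ y a a (top = a).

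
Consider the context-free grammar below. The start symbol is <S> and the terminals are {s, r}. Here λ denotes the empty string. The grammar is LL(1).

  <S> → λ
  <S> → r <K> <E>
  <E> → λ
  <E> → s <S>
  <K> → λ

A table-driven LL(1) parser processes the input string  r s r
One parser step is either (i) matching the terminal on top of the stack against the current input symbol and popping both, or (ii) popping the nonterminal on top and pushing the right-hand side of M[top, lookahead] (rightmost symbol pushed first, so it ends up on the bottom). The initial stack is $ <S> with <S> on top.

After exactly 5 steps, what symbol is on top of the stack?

<S>

     Stack        Input    Action
  1  $ <S>        r s r $  expand <S> → r <K> <E>
  2  $ <E> <K> r  r s r $  match r
  3  $ <E> <K>    s r $    expand <K> → λ
  4  $ <E>        s r $    expand <E> → s <S>
  5  $ <S> s      s r $    match s
Stack after step 5: $ <S> (top = <S>).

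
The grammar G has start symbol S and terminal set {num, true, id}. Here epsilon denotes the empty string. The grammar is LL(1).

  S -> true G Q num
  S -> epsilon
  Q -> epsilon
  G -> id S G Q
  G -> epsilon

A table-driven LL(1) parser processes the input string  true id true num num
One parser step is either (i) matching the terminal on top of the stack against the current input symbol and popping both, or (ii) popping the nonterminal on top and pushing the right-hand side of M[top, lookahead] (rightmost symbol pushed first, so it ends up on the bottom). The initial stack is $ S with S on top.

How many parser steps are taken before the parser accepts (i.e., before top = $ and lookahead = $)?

13

      Stack                     Input                   Action
   1  $ S                       true id true num num $  expand S -> true G Q num
   2  $ num Q G true            true id true num num $  match true
   3  $ num Q G                 id true num num $       expand G -> id S G Q
   4  $ num Q Q G S id          id true num num $       match id
   5  $ num Q Q G S             true num num $          expand S -> true G Q num
   6  $ num Q Q G num Q G true  true num num $          match true
   7  $ num Q Q G num Q G       num num $               expand G -> epsilon
   8  $ num Q Q G num Q         num num $               expand Q -> epsilon
   9  $ num Q Q G num           num num $               match num
  10  $ num Q Q G               num $                   expand G -> epsilon
  11  $ num Q Q                 num $                   expand Q -> epsilon
  12  $ num Q                   num $                   expand Q -> epsilon
  13  $ num                     num $                   match num
Accept reached after 13 steps.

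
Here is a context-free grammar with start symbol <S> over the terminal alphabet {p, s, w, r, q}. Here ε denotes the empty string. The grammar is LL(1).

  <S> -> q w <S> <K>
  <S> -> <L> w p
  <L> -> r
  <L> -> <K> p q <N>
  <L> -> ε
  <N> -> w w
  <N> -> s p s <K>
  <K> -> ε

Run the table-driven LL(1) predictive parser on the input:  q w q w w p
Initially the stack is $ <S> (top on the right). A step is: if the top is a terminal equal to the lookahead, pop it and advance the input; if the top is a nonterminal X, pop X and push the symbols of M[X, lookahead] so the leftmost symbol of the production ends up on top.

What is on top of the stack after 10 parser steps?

      Stack              Input          Action
   1  $ <S>              q w q w w p $  expand <S> -> q w <S> <K>
   2  $ <K> <S> w q      q w q w w p $  match q
   3  $ <K> <S> w        w q w w p $    match w
   4  $ <K> <S>          q w w p $      expand <S> -> q w <S> <K>
   5  $ <K> <K> <S> w q  q w w p $      match q
   6  $ <K> <K> <S> w    w w p $        match w
   7  $ <K> <K> <S>      w p $          expand <S> -> <L> w p
   8  $ <K> <K> p w <L>  w p $          expand <L> -> ε
   9  $ <K> <K> p w      w p $          match w
  10  $ <K> <K> p        p $            match p
Stack after step 10: $ <K> <K> (top = <K>).

<K>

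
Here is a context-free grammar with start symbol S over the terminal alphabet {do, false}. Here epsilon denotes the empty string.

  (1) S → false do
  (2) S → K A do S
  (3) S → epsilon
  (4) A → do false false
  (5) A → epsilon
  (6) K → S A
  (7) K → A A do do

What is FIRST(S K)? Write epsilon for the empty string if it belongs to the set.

{epsilon, do, false}

FIRST(A) = {epsilon, do}
FIRST(S) = {epsilon, do, false}  (via K A do S)
FIRST(K) = {epsilon, do, false}  (via S A, A A do do)
FIRST(S K): take FIRST of each symbol in turn, carrying on past any symbol whose FIRST contains epsilon; result {epsilon, do, false}.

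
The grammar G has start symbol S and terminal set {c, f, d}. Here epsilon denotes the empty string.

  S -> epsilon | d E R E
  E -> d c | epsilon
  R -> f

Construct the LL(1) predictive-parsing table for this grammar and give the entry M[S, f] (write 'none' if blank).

FIRST(S): from S->epsilon we get {epsilon}; from S->d E R E we get {d}. So FIRST(S) = {epsilon, d}.
FIRST(E): from E->d c we get {d}; from E->epsilon we get {epsilon}. So FIRST(E) = {epsilon, d}.
FIRST(R): from R->f we get {f}. So FIRST(R) = {f}.
FOLLOW(S) includes $ since S is the start symbol.
FOLLOW(S): S appears on no right-hand side. Thus FOLLOW(S) = {$}.
For S -> epsilon: FIRST(epsilon) = {epsilon}, so it goes in M[S, t] for t ∈ {}; since epsilon ∈ FIRST, also for every t ∈ FOLLOW(S) = {$}.
For S -> d E R E: FIRST(d E R E) = {d}, so it goes in M[S, t] for t ∈ {d}.
None of these place a production in M[S, f].

none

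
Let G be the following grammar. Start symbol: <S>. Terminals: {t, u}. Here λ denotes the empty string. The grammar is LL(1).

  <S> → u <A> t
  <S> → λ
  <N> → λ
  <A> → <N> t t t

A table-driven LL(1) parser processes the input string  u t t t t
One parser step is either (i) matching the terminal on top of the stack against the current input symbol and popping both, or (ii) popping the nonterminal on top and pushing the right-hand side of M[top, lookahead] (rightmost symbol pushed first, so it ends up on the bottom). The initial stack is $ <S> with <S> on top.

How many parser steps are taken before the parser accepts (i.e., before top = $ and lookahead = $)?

8

step 1: stack=$ <S>  input=u t t t t $  — expand <S> → u <A> t
step 2: stack=$ t <A> u  input=u t t t t $  — match u
step 3: stack=$ t <A>  input=t t t t $  — expand <A> → <N> t t t
step 4: stack=$ t t t t <N>  input=t t t t $  — expand <N> → λ
step 5: stack=$ t t t t  input=t t t t $  — match t
step 6: stack=$ t t t  input=t t t $  — match t
step 7: stack=$ t t  input=t t $  — match t
step 8: stack=$ t  input=t $  — match t
Accept reached after 8 steps.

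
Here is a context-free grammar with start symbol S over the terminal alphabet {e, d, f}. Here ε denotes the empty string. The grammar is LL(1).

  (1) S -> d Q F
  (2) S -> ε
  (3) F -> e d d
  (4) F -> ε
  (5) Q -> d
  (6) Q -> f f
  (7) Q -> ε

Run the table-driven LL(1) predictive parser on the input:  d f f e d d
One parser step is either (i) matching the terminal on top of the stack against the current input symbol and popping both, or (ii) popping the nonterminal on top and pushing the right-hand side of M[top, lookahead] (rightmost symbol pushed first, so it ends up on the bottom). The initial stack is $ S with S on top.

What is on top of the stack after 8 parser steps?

     Stack    Input          Action
  1  $ S      d f f e d d $  expand S -> d Q F
  2  $ F Q d  d f f e d d $  match d
  3  $ F Q    f f e d d $    expand Q -> f f
  4  $ F f f  f f e d d $    match f
  5  $ F f    f e d d $      match f
  6  $ F      e d d $        expand F -> e d d
  7  $ d d e  e d d $        match e
  8  $ d d    d d $          match d
Stack after step 8: $ d (top = d).

d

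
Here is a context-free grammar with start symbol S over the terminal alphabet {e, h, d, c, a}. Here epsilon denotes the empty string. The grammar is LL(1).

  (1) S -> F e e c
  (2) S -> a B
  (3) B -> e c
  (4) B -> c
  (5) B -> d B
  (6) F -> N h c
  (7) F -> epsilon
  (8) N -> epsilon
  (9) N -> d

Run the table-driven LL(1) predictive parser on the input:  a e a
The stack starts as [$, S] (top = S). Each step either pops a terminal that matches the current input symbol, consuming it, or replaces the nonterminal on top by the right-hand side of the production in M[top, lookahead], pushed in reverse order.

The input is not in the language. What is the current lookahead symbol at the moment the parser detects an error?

a

     Stack  Input    Action
  1  $ S    a e a $  expand S -> a B
  2  $ B a  a e a $  match a
  3  $ B    e a $    expand B -> e c
  4  $ c e  e a $    match e
  5  $ c    a $      error: top is terminal c but lookahead is a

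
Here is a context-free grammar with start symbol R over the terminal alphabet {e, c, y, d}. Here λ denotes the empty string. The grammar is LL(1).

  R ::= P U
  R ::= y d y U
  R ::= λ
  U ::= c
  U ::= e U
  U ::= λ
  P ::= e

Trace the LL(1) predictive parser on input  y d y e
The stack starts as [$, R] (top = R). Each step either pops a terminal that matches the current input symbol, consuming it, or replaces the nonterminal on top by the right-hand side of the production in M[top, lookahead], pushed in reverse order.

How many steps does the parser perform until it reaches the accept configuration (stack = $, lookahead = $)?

     Stack      Input      Action
  1  $ R        y d y e $  expand R ::= y d y U
  2  $ U y d y  y d y e $  match y
  3  $ U y d    d y e $    match d
  4  $ U y      y e $      match y
  5  $ U        e $        expand U ::= e U
  6  $ U e      e $        match e
  7  $ U        $          expand U ::= λ
Accept reached after 7 steps.

7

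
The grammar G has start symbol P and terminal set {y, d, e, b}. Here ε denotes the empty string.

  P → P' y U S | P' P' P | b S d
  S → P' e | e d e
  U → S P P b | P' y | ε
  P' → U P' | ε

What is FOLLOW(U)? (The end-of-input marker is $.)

FIRST(P): from P→P' y U S we get {e, y}; from P→P' P' P we get {b, e, y}; from P→b S d we get {b}. So FIRST(P) = {b, e, y}.
FIRST(S): from S→P' e we get {e, y}; from S→e d e we get {e}. So FIRST(S) = {e, y}.
FIRST(U): from U→S P P b we get {e, y}; from U→P' y we get {e, y}; from U→ε we get {ε}. So FIRST(U) = {ε, e, y}.
FIRST(P'): from P'→U P' we get {ε, e, y}; from P'→ε we get {ε}. So FIRST(P') = {ε, e, y}.
FOLLOW(P) includes $ since P is the start symbol.
FOLLOW(P): in P→P' P' P, the suffix after P is empty (adds nothing new); in U→S P P b (occurrence 1), P is followed by P b with FIRST {b, e, y}; in U→S P P b (occurrence 2), P is followed by b with FIRST {b}. Thus FOLLOW(P) = {$, b, e, y}.
FOLLOW(S): in P→P' y U S, the suffix after S is empty, so FOLLOW(S) ⊇ FOLLOW(P) = {$, b, e, y}; in P→b S d, S is followed by d with FIRST {d}; in U→S P P b, S is followed by P P b with FIRST {b, e, y}. Thus FOLLOW(S) = {$, b, d, e, y}.
FOLLOW(P'): in P→P' y U S, P' is followed by y U S with FIRST {y}; in P→P' P' P (occurrence 1), P' is followed by P' P with FIRST {b, e, y}; in P→P' P' P (occurrence 2), P' is followed by P with FIRST {b, e, y}; in S→P' e, P' is followed by e with FIRST {e}; in U→P' y, P' is followed by y with FIRST {y}; in P'→U P', the suffix after P' is empty (adds nothing new). Thus FOLLOW(P') = {b, e, y}.
FOLLOW(U): in P→P' y U S, U is followed by S with FIRST {e, y}; in P'→U P', U is followed by P' with FIRST {ε, e, y}; in P'→U P', the suffix after U is nullable, so FOLLOW(U) ⊇ FOLLOW(P') = {b, e, y}. Thus FOLLOW(U) = {b, e, y}.

{b, e, y}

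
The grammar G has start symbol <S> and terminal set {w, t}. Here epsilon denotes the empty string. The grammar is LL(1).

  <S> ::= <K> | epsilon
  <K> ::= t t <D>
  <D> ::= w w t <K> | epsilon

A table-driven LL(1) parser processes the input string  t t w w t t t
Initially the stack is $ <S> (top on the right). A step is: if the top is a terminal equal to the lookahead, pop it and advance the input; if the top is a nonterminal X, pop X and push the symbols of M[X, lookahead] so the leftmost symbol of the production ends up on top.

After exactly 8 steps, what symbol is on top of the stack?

     Stack        Input            Action
  1  $ <S>        t t w w t t t $  expand <S> ::= <K>
  2  $ <K>        t t w w t t t $  expand <K> ::= t t <D>
  3  $ <D> t t    t t w w t t t $  match t
  4  $ <D> t      t w w t t t $    match t
  5  $ <D>        w w t t t $      expand <D> ::= w w t <K>
  6  $ <K> t w w  w w t t t $      match w
  7  $ <K> t w    w t t t $        match w
  8  $ <K> t      t t t $          match t
Stack after step 8: $ <K> (top = <K>).

<K>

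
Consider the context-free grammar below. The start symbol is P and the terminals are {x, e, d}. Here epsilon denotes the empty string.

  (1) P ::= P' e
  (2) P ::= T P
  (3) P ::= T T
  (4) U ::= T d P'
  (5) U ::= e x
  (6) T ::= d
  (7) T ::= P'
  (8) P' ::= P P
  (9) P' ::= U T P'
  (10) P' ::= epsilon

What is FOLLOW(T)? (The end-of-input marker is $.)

{$, d, e}

FIRST(P): from P::=P' e we get {d, e}; from P::=T P we get {epsilon, d, e}; from P::=T T we get {epsilon, d, e}. So FIRST(P) = {epsilon, d, e}.
FIRST(U): from U::=T d P' we get {d, e}; from U::=e x we get {e}. So FIRST(U) = {d, e}.
FIRST(P'): from P'::=P P we get {epsilon, d, e}; from P'::=U T P' we get {d, e}; from P'::=epsilon we get {epsilon}. So FIRST(P') = {epsilon, d, e}.
FIRST(T): from T::=d we get {d}; from T::=P' we get {epsilon, d, e}. So FIRST(T) = {epsilon, d, e}.
FOLLOW(P) includes $ since P is the start symbol.
FOLLOW(P): in P::=T P, the suffix after P is empty (adds nothing new); in P'::=P P (occurrence 1), P is followed by P with FIRST {epsilon, d, e}; in P'::=P P (occurrence 1), the suffix after P is nullable, so FOLLOW(P) ⊇ FOLLOW(P') = {$, d, e}; in P'::=P P (occurrence 2), the suffix after P is empty, so FOLLOW(P) ⊇ FOLLOW(P') = {$, d, e}. Thus FOLLOW(P) = {$, d, e}.
FOLLOW(U): in P'::=U T P', U is followed by T P' with FIRST {epsilon, d, e}; in P'::=U T P', the suffix after U is nullable, so FOLLOW(U) ⊇ FOLLOW(P') = {$, d, e}. Thus FOLLOW(U) = {$, d, e}.
FOLLOW(T): in P::=T P, T is followed by P with FIRST {epsilon, d, e}; in P::=T P, the suffix after T is nullable, so FOLLOW(T) ⊇ FOLLOW(P) = {$, d, e}; in P::=T T (occurrence 1), T is followed by T with FIRST {epsilon, d, e}; in P::=T T (occurrence 1), the suffix after T is nullable, so FOLLOW(T) ⊇ FOLLOW(P) = {$, d, e}; in P::=T T (occurrence 2), the suffix after T is empty, so FOLLOW(T) ⊇ FOLLOW(P) = {$, d, e}; in U::=T d P', T is followed by d P' with FIRST {d}; in P'::=U T P', T is followed by P' with FIRST {epsilon, d, e}; in P'::=U T P', the suffix after T is nullable, so FOLLOW(T) ⊇ FOLLOW(P') = {$, d, e}. Thus FOLLOW(T) = {$, d, e}.
FOLLOW(P'): in P::=P' e, P' is followed by e with FIRST {e}; in U::=T d P', the suffix after P' is empty, so FOLLOW(P') ⊇ FOLLOW(U) = {$, d, e}; in T::=P', the suffix after P' is empty, so FOLLOW(P') ⊇ FOLLOW(T) = {$, d, e}; in P'::=U T P', the suffix after P' is empty (adds nothing new). Thus FOLLOW(P') = {$, d, e}.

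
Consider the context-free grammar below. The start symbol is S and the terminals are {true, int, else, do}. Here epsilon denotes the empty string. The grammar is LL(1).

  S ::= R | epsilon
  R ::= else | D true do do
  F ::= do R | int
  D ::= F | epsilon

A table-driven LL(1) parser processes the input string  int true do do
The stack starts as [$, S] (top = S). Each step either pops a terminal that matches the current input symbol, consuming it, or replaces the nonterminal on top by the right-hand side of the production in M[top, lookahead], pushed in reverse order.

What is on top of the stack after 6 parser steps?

step 1: stack=$ S  input=int true do do $  — expand S ::= R
step 2: stack=$ R  input=int true do do $  — expand R ::= D true do do
step 3: stack=$ do do true D  input=int true do do $  — expand D ::= F
step 4: stack=$ do do true F  input=int true do do $  — expand F ::= int
step 5: stack=$ do do true int  input=int true do do $  — match int
step 6: stack=$ do do true  input=true do do $  — match true
Stack after step 6: $ do do (top = do).

do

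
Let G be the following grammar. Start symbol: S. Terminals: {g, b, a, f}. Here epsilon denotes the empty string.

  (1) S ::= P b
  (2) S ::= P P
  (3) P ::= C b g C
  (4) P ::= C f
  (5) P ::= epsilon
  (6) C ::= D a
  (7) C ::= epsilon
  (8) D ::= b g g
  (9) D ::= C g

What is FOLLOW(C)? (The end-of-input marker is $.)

{$, b, f, g}

FIRST(S) = {epsilon, b, f, g}  (via P b, P P)
FIRST(P) = {epsilon, b, f, g}  (via C b g C, C f)
FIRST(C) = {epsilon, b, g}  (via D a)
FIRST(D) = {b, g}  (via C g)
FOLLOW(S) includes $ since S is the start symbol.
FOLLOW(S): S appears on no right-hand side. Thus FOLLOW(S) = {$}.
FOLLOW(P): in S::=P b, P is followed by b with FIRST {b}; in S::=P P (occurrence 1), P is followed by P with FIRST {epsilon, b, f, g}; in S::=P P (occurrence 1), the suffix after P is nullable, so FOLLOW(P) ⊇ FOLLOW(S) = {$}; in S::=P P (occurrence 2), the suffix after P is empty, so FOLLOW(P) ⊇ FOLLOW(S) = {$}. Thus FOLLOW(P) = {$, b, f, g}.
FOLLOW(C): in P::=C b g C (occurrence 1), C is followed by b g C with FIRST {b}; in P::=C b g C (occurrence 2), the suffix after C is empty, so FOLLOW(C) ⊇ FOLLOW(P) = {$, b, f, g}; in P::=C f, C is followed by f with FIRST {f}; in D::=C g, C is followed by g with FIRST {g}. Thus FOLLOW(C) = {$, b, f, g}.
FOLLOW(D): in C::=D a, D is followed by a with FIRST {a}. Thus FOLLOW(D) = {a}.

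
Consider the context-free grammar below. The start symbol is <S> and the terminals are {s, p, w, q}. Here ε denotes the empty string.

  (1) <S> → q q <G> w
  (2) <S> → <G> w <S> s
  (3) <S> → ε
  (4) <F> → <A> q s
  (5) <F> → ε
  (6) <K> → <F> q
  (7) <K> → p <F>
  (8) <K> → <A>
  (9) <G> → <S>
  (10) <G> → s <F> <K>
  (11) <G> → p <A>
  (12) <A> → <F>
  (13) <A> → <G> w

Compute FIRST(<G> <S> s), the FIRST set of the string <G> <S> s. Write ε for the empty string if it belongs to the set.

FIRST(<S>): from <S>→q q <G> w we get {q}; from <S>→<G> w <S> s we get {p, q, s, w}; from <S>→ε we get {ε}. So FIRST(<S>) = {ε, p, q, s, w}.
FIRST(<G>): from <G>→<S> we get {ε, p, q, s, w}; from <G>→s <F> <K> we get {s}; from <G>→p <A> we get {p}. So FIRST(<G>) = {ε, p, q, s, w}.
FIRST(<F>): from <F>→<A> q s we get {p, q, s, w}; from <F>→ε we get {ε}. So FIRST(<F>) = {ε, p, q, s, w}.
FIRST(<A>): from <A>→<F> we get {ε, p, q, s, w}; from <A>→<G> w we get {p, q, s, w}. So FIRST(<A>) = {ε, p, q, s, w}.
FIRST(<K>): from <K>→<F> q we get {p, q, s, w}; from <K>→p <F> we get {p}; from <K>→<A> we get {ε, p, q, s, w}. So FIRST(<K>) = {ε, p, q, s, w}.
FIRST(<G> <S> s): take FIRST of each symbol in turn, carrying on past any symbol whose FIRST contains ε; result {p, q, s, w}.

{p, q, s, w}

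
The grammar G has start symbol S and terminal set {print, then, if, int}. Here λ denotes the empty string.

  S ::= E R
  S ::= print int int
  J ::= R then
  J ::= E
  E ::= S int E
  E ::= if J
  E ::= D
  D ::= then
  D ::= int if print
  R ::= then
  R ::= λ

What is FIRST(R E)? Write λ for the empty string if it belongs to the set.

FIRST(D): from D::=then we get {then}; from D::=int if print we get {int}. So FIRST(D) = {int, then}.
FIRST(R): from R::=then we get {then}; from R::=λ we get {λ}. So FIRST(R) = {λ, then}.
FIRST(S): from S::=E R we get {if, int, print, then}; from S::=print int int we get {print}. So FIRST(S) = {if, int, print, then}.
FIRST(E): from E::=S int E we get {if, int, print, then}; from E::=if J we get {if}; from E::=D we get {int, then}. So FIRST(E) = {if, int, print, then}.
FIRST(J): from J::=R then we get {then}; from J::=E we get {if, int, print, then}. So FIRST(J) = {if, int, print, then}.
FIRST(R E): take FIRST of each symbol in turn, carrying on past any symbol whose FIRST contains λ; result {if, int, print, then}.

{if, int, print, then}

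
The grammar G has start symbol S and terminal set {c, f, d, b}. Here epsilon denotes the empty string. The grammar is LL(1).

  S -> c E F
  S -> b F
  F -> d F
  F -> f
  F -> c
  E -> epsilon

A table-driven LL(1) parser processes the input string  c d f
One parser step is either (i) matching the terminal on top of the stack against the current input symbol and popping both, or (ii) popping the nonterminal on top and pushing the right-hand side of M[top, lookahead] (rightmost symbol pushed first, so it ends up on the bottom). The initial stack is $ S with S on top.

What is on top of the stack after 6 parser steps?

f

     Stack    Input    Action
  1  $ S      c d f $  expand S -> c E F
  2  $ F E c  c d f $  match c
  3  $ F E    d f $    expand E -> epsilon
  4  $ F      d f $    expand F -> d F
  5  $ F d    d f $    match d
  6  $ F      f $      expand F -> f
Stack after step 6: $ f (top = f).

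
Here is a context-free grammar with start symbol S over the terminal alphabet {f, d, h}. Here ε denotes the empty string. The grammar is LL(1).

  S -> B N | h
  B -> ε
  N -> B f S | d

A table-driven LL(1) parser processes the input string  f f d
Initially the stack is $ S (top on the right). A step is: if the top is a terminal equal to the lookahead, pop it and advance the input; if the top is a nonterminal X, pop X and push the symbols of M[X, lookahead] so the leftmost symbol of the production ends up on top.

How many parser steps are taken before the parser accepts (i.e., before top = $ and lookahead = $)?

step 1: stack=$ S  input=f f d $  — expand S -> B N
step 2: stack=$ N B  input=f f d $  — expand B -> ε
step 3: stack=$ N  input=f f d $  — expand N -> B f S
step 4: stack=$ S f B  input=f f d $  — expand B -> ε
step 5: stack=$ S f  input=f f d $  — match f
step 6: stack=$ S  input=f d $  — expand S -> B N
step 7: stack=$ N B  input=f d $  — expand B -> ε
step 8: stack=$ N  input=f d $  — expand N -> B f S
step 9: stack=$ S f B  input=f d $  — expand B -> ε
step 10: stack=$ S f  input=f d $  — match f
step 11: stack=$ S  input=d $  — expand S -> B N
step 12: stack=$ N B  input=d $  — expand B -> ε
step 13: stack=$ N  input=d $  — expand N -> d
step 14: stack=$ d  input=d $  — match d
Accept reached after 14 steps.

14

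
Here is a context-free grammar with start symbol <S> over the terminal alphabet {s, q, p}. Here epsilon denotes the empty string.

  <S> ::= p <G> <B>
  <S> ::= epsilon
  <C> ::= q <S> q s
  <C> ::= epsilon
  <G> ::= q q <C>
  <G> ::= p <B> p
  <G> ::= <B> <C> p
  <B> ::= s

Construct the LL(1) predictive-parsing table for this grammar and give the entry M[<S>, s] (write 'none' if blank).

FIRST(<S>): from <S>::=p <G> <B> we get {p}; from <S>::=epsilon we get {epsilon}. So FIRST(<S>) = {epsilon, p}.
FIRST(<C>): from <C>::=q <S> q s we get {q}; from <C>::=epsilon we get {epsilon}. So FIRST(<C>) = {epsilon, q}.
FIRST(<B>): from <B>::=s we get {s}. So FIRST(<B>) = {s}.
FIRST(<G>): from <G>::=q q <C> we get {q}; from <G>::=p <B> p we get {p}; from <G>::=<B> <C> p we get {s}. So FIRST(<G>) = {p, q, s}.
FOLLOW(<S>) includes $ since <S> is the start symbol.
FOLLOW(<S>): in <C>::=q <S> q s, <S> is followed by q s with FIRST {q}. Thus FOLLOW(<S>) = {$, q}.
For <S> ::= p <G> <B>: FIRST(p <G> <B>) = {p}, so it goes in M[<S>, t] for t ∈ {p}.
For <S> ::= epsilon: FIRST(epsilon) = {epsilon}, so it goes in M[<S>, t] for t ∈ {}; since epsilon ∈ FIRST, also for every t ∈ FOLLOW(<S>) = {$, q}.
None of these place a production in M[<S>, s].

none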